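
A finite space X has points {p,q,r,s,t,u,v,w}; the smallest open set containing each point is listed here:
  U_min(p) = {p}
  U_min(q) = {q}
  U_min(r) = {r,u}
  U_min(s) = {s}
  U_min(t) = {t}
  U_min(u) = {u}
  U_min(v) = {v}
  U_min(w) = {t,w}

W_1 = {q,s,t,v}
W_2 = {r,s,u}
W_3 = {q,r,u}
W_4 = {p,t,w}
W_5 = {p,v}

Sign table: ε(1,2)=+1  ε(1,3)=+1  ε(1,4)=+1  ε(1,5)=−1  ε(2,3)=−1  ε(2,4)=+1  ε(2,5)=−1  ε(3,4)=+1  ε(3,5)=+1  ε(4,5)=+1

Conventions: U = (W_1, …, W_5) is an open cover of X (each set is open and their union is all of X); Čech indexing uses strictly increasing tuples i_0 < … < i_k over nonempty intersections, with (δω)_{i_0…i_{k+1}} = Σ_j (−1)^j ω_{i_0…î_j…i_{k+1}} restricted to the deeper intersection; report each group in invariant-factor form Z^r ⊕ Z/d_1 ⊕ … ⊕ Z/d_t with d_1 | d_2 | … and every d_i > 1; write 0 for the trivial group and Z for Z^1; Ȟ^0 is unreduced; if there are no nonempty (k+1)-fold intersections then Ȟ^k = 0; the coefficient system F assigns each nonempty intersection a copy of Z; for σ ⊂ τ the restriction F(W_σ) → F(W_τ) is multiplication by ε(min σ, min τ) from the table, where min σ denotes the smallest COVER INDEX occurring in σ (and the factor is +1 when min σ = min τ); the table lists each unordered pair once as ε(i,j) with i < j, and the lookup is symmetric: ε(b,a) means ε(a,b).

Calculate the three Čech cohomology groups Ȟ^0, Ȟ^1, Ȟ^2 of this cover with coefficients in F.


intersection data:
  W12={s} W13={q} W14={t} W15={v} W23={r,u} W45={p}
C dims 5,6; δ0: rk 5, SNF 1^4·2
Ȟ^0 = (5 − 5) − 0 = 0, so Ȟ^0 ≅ 0
Ȟ^1 = (6 − 0) − 5 = 1 plus torsion [2], so Ȟ^1 ≅ Z ⊕ Z/2
Ȟ^2 = (0 − 0) − 0 = 0, so Ȟ^2 ≅ 0

Ȟ^0 ≅ 0; Ȟ^1 ≅ Z ⊕ Z/2; Ȟ^2 ≅ 0


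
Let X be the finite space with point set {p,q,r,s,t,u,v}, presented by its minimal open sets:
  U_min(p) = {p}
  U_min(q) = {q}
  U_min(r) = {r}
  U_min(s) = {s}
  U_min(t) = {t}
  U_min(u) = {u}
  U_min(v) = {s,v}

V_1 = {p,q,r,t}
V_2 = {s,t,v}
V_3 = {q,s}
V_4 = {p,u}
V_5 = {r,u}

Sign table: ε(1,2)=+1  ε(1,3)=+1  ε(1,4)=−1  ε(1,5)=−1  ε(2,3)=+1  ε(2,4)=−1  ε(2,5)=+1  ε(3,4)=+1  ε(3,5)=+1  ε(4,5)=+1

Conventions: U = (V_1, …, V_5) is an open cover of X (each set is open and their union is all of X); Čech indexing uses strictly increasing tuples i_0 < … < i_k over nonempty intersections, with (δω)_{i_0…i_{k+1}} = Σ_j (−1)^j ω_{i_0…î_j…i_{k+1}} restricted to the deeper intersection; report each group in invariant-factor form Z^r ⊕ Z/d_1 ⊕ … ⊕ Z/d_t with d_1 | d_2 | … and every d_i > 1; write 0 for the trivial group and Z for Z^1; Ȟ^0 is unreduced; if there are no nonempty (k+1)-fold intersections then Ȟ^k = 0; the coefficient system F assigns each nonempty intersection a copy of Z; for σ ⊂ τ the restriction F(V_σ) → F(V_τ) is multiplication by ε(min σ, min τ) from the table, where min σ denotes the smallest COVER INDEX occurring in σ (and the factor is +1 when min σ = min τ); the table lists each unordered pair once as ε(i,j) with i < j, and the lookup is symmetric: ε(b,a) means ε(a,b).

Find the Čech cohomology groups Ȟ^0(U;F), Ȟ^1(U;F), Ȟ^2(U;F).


Ȟ^0 = Z, Ȟ^1 = Z^2, Ȟ^2 = 0

intersection data:
  V12={t} V13={q} V14={p} V15={r} V23={s} V45={u}
C dims 5,6; δ0: rk 4, SNF 1^4
Ȟ^0 = (5 − 4) − 0 = 1, so Ȟ^0 ≅ Z
Ȟ^1 = (6 − 0) − 4 = 2, so Ȟ^1 ≅ Z^2
Ȟ^2 = (0 − 0) − 0 = 0, so Ȟ^2 ≅ 0


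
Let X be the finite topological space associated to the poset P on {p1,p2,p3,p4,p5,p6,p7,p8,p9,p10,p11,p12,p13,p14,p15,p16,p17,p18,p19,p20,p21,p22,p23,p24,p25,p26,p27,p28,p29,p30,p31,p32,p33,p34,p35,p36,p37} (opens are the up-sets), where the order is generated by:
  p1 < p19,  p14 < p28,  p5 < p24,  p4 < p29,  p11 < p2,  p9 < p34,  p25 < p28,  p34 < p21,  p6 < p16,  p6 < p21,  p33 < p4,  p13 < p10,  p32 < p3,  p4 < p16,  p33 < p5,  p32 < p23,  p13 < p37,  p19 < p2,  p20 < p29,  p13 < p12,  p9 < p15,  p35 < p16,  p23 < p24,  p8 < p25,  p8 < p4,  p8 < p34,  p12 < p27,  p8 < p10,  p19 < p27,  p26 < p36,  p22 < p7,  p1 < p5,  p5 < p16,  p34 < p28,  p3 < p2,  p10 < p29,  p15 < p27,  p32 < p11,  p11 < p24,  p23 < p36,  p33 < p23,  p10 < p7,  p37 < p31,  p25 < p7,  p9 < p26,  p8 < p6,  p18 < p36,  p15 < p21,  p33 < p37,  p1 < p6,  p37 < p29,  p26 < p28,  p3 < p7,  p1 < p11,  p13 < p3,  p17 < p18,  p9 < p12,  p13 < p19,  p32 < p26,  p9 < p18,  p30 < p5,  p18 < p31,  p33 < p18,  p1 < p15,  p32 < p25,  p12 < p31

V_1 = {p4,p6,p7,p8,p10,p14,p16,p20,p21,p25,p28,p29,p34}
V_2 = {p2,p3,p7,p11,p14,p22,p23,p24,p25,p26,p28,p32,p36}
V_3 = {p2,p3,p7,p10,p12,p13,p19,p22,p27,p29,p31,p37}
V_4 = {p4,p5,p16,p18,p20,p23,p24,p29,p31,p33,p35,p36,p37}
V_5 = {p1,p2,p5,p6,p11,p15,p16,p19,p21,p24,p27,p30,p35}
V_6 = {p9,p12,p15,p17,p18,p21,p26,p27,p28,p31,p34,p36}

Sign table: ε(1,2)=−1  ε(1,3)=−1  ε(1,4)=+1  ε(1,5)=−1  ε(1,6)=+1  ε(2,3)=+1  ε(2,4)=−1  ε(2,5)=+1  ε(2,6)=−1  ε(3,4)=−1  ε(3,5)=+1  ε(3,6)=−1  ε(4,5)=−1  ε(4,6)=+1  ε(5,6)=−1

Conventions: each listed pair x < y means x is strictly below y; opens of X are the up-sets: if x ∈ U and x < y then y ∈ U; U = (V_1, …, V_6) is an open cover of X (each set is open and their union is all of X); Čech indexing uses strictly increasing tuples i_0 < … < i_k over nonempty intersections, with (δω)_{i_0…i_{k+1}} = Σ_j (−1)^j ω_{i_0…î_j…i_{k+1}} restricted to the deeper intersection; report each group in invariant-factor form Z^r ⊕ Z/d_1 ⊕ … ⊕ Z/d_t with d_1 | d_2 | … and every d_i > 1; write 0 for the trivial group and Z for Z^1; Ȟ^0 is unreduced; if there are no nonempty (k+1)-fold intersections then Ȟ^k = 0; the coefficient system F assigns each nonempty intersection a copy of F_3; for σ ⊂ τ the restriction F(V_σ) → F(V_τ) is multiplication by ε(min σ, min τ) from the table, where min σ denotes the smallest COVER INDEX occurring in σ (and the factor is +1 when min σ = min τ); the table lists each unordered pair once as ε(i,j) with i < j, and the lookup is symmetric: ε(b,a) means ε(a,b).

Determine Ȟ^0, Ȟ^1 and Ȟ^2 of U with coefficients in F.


nerve of the cover:
  V12={p7,p14,p25,p28} V13={p7,p10,p29} V14={p4,p16,p20,p29} V15={p6,p16,p21} V16={p21,p28,p34} V23={p2,p3,p7,p22} V24={p23,p24,p36} V25={p2,p11,p24} V26={p26,p28,p36} V34={p29,p31,p37} V35={p2,p19,p27} V36={p12,p27,p31} V45={p5,p16,p24,p35} V46={p18,p31,p36} V56={p15,p21,p27}
  V123={p7} V126={p28} V134={p29} V145={p16} V156={p21} V235={p2} V245={p24} V246={p36} V346={p31} V356={p27}
C dims 6,15,10; δ0: rk_F3 5; δ1: rk_F3 10
Ȟ^0 = (6 − 5) − 0 = 1, so Ȟ^0 ≅ Z/3
Ȟ^1 = (15 − 10) − 5 = 0, so Ȟ^1 ≅ 0
Ȟ^2 = (10 − 0) − 10 = 0, so Ȟ^2 ≅ 0

Ȟ^0 = Z/3,  Ȟ^1 = 0,  Ȟ^2 = 0


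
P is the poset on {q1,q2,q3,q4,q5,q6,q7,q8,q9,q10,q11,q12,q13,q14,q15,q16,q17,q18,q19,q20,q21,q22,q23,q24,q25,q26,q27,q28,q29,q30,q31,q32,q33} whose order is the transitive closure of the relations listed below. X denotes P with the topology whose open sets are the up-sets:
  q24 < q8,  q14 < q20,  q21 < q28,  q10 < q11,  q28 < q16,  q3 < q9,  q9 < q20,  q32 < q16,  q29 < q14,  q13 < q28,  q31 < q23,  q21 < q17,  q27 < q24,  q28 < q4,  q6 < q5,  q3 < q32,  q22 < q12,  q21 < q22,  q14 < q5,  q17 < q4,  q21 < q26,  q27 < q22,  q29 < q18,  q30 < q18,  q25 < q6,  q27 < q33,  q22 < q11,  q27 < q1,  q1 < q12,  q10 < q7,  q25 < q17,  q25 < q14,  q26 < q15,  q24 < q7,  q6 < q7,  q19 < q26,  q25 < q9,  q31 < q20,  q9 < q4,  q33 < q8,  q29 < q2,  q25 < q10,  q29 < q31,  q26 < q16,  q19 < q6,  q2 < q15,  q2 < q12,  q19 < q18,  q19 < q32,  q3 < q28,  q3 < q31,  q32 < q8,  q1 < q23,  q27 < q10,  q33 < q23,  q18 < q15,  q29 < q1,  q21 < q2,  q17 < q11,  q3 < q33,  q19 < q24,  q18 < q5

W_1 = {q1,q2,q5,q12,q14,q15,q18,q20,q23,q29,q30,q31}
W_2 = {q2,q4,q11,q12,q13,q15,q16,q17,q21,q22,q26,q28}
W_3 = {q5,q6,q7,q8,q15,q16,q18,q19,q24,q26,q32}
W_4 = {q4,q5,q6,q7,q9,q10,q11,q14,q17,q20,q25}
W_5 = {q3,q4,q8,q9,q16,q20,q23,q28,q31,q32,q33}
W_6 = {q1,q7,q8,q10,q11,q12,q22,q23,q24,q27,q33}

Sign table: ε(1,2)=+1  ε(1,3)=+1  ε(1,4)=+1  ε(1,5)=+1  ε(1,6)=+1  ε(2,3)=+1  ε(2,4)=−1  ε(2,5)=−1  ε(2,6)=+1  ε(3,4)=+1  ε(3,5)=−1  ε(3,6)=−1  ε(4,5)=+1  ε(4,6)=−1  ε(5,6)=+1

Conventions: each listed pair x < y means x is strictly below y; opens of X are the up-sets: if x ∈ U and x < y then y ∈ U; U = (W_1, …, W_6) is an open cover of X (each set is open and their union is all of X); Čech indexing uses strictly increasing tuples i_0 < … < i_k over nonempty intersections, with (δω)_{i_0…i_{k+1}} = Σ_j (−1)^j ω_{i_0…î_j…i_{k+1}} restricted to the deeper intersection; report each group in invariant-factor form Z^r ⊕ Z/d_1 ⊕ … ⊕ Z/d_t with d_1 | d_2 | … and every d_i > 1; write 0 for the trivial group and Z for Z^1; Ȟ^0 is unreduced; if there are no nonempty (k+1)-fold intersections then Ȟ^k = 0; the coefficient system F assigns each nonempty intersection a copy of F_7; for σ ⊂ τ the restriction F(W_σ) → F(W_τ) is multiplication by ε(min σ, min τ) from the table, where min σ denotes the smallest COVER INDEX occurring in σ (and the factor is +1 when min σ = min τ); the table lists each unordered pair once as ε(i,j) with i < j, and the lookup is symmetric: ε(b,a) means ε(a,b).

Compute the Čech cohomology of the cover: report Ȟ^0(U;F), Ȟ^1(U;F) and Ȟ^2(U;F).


nerve of the cover:
  W12={q2,q12,q15} W13={q5,q15,q18} W14={q5,q14,q20} W15={q20,q23,q31} W16={q1,q12,q23} W23={q15,q16,q26} W24={q4,q11,q17} W25={q4,q16,q28} W26={q11,q12,q22} W34={q5,q6,q7} W35={q8,q16,q32} W36={q7,q8,q24} W45={q4,q9,q20} W46={q7,q10,q11} W56={q8,q23,q33}
  W123={q15} W126={q12} W134={q5} W145={q20} W156={q23} W235={q16} W245={q4} W246={q11} W346={q7} W356={q8}
C dims 6,15,10; δ0: rk_F7 6; δ1: rk_F7 9
Ȟ^0 = (6 − 6) − 0 = 0, so Ȟ^0 ≅ 0
Ȟ^1 = (15 − 9) − 6 = 0, so Ȟ^1 ≅ 0
Ȟ^2 = (10 − 0) − 9 = 1, so Ȟ^2 ≅ Z/7

Ȟ^0 ≅ 0, Ȟ^1 ≅ 0, Ȟ^2 ≅ Z/7


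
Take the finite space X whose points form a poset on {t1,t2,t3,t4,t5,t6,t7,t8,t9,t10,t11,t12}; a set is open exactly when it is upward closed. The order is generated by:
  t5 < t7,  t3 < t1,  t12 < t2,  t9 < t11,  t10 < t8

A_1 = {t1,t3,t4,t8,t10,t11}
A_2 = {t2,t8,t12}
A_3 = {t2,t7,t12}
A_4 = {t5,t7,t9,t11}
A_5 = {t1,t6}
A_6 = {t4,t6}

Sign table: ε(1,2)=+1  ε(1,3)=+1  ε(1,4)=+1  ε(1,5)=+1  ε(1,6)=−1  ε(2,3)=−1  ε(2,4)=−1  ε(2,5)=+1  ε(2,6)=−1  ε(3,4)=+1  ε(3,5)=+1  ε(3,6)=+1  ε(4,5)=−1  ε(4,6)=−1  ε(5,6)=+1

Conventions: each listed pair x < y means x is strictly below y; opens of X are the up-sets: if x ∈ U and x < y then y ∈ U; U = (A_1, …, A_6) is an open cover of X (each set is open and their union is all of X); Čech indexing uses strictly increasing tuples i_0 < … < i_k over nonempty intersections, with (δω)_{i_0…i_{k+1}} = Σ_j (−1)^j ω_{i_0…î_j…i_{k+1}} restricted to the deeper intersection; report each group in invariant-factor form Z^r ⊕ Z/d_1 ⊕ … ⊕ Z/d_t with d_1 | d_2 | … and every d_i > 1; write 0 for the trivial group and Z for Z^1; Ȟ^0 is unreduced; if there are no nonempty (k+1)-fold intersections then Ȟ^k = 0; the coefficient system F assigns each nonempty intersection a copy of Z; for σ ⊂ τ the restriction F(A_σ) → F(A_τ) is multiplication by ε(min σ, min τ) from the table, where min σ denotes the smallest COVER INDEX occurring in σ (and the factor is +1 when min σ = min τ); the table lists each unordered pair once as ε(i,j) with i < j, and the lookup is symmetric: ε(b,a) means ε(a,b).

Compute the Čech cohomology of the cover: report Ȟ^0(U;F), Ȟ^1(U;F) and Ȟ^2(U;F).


Ȟ^0 ≅ 0,  Ȟ^1 ≅ Z ⊕ Z/2,  Ȟ^2 ≅ 0

cover nerve:
  A12={t8} A14={t11} A15={t1} A16={t4} A23={t2,t12} A34={t7} A56={t6}
C dims 6,7; δ0: rk 6, SNF 1^5·2
Ȟ^0: (6−6)−0=0 ⇒ 0
Ȟ^1: (7−0)−6=1 plus torsion [2] ⇒ Z ⊕ Z/2
Ȟ^2: (0−0)−0=0 ⇒ 0


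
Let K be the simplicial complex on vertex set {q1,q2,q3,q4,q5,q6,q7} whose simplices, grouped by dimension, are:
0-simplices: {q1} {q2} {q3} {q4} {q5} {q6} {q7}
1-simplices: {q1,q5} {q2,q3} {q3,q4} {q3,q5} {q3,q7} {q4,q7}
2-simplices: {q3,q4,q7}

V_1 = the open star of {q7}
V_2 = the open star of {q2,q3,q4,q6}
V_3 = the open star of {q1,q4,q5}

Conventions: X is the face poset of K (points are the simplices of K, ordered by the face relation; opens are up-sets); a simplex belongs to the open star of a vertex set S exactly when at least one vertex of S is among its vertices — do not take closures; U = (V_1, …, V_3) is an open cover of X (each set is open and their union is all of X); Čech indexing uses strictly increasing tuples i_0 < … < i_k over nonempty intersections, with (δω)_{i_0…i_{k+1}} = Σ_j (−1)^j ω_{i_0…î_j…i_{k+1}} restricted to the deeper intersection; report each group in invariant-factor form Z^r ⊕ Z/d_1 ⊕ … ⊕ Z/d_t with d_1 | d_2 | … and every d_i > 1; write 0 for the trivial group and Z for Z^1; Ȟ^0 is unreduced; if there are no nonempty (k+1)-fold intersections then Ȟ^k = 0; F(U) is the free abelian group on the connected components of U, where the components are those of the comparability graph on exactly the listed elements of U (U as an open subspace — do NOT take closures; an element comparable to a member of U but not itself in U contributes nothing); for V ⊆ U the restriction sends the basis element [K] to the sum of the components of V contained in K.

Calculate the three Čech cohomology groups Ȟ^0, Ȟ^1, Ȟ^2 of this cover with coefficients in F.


Ȟ^0(U;F) ≅ Z^2, Ȟ^1(U;F) ≅ 0, Ȟ^2(U;F) ≅ 0

intersection data:
  V1={{q7},{q3,q7},{q4,q7},{q3,q4,q7}} V2={{q2},{q3},{q4},{q6},{q2,q3},{q3,q4},{q3,q5},{q3,q7},{q4,q7},{q3,q4,q7}} V3={{q1},{q4},{q5},{q1,q5},{q3,q4},{q3,q5},{q4,q7},{q3,q4,q7}}
  V12={{q3,q7},{q4,q7},{q3,q4,q7}} V13={{q4,q7},{q3,q4,q7}} V23={{q4},{q3,q4},{q3,q5},{q4,q7},{q3,q4,q7}}
  V123={{q4,q7},{q3,q4,q7}}
components per intersection:
  V1: {{q7},{q3,q7},{q4,q7},{q3,q4,q7}}
  V2: {{q2},{q3},{q4},{q2,q3},{q3,q4},{q3,q5},{q3,q7},{q4,q7},{q3,q4,q7}} {{q6}}
  V3: {{q1},{q5},{q1,q5},{q3,q5}} {{q4},{q3,q4},{q4,q7},{q3,q4,q7}}
  V12: {{q3,q7},{q4,q7},{q3,q4,q7}}
  V13: {{q4,q7},{q3,q4,q7}}
  V23: {{q4},{q3,q4},{q4,q7},{q3,q4,q7}} {{q3,q5}}
  V123: {{q4,q7},{q3,q4,q7}}
C dims 5,4,1; δ0: rk 3, SNF 1^3; δ1: rk 1, SNF 1^1
Ȟ^0 = (5 − 3) − 0 = 2, so Ȟ^0 ≅ Z^2
Ȟ^1 = (4 − 1) − 3 = 0, so Ȟ^1 ≅ 0
Ȟ^2 = (1 − 0) − 1 = 0, so Ȟ^2 ≅ 0


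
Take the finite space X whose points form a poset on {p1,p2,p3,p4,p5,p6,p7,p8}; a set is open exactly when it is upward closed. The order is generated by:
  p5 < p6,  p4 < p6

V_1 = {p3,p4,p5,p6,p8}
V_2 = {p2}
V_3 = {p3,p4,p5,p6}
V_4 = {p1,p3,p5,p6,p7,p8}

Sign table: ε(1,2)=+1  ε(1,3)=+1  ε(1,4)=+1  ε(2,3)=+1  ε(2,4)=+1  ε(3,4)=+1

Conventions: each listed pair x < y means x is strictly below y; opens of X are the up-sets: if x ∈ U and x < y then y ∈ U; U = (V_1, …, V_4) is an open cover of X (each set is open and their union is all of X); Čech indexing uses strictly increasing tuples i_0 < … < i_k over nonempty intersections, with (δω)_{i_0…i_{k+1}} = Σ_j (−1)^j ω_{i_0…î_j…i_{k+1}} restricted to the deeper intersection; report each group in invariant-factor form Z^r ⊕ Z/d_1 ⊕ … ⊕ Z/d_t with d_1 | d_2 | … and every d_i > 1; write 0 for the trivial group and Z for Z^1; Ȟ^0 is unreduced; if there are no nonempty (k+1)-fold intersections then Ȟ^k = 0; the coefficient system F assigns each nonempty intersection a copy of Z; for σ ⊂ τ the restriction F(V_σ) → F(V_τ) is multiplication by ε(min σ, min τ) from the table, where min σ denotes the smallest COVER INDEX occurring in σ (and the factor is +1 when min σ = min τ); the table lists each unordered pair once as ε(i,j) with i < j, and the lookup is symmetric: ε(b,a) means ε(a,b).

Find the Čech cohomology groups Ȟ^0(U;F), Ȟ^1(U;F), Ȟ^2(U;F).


Ȟ^0 ≅ Z^2,  Ȟ^1 ≅ 0,  Ȟ^2 ≅ 0

cover nerve:
  V13={p3,p4,p5,p6} V14={p3,p5,p6,p8} V34={p3,p5,p6}
  V134={p3,p5,p6}
C dims 4,3,1; δ0: rk 2, SNF 1^2; δ1: rk 1, SNF 1^1
Ȟ^0: (4−2)−0=2 ⇒ Z^2
Ȟ^1: (3−1)−2=0 ⇒ 0
Ȟ^2: (1−0)−1=0 ⇒ 0


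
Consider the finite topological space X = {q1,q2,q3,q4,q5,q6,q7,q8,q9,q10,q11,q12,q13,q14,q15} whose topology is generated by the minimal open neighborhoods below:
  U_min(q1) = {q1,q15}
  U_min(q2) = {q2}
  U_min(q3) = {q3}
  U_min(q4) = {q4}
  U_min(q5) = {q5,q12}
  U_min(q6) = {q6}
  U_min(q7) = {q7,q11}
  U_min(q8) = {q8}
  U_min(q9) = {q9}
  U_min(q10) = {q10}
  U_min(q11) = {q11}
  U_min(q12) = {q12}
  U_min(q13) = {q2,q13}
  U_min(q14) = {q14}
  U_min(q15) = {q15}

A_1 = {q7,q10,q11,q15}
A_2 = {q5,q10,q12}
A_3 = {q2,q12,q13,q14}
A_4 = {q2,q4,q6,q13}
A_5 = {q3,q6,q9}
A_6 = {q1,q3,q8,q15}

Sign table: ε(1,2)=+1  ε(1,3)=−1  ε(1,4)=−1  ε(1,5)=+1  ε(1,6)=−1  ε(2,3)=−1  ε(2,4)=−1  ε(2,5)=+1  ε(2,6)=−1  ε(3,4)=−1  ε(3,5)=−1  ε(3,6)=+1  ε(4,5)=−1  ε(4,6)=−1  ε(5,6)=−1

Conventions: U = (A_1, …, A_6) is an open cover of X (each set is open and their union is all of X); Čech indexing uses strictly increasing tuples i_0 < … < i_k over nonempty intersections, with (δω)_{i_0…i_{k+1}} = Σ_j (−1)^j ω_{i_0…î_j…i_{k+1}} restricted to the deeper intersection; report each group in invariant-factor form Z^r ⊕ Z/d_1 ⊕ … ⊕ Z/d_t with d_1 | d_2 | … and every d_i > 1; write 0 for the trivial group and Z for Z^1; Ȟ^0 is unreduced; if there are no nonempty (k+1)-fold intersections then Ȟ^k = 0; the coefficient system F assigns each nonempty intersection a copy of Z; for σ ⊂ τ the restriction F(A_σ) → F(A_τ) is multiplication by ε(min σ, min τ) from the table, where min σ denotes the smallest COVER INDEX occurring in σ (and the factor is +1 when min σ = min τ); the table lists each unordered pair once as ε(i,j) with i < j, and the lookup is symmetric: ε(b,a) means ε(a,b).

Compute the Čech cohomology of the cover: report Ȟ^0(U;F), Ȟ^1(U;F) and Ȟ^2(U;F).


intersection data:
  A12={q10} A16={q15} A23={q12} A34={q2,q13} A45={q6} A56={q3}
C dims 6,6; δ0: rk 6, SNF 1^5·2
Ȟ^0 = (6 − 6) − 0 = 0, so Ȟ^0 ≅ 0
Ȟ^1 = (6 − 0) − 6 = 0 plus torsion [2], so Ȟ^1 ≅ Z/2
Ȟ^2 = (0 − 0) − 0 = 0, so Ȟ^2 ≅ 0

Ȟ^0 = 0, Ȟ^1 = Z/2, Ȟ^2 = 0


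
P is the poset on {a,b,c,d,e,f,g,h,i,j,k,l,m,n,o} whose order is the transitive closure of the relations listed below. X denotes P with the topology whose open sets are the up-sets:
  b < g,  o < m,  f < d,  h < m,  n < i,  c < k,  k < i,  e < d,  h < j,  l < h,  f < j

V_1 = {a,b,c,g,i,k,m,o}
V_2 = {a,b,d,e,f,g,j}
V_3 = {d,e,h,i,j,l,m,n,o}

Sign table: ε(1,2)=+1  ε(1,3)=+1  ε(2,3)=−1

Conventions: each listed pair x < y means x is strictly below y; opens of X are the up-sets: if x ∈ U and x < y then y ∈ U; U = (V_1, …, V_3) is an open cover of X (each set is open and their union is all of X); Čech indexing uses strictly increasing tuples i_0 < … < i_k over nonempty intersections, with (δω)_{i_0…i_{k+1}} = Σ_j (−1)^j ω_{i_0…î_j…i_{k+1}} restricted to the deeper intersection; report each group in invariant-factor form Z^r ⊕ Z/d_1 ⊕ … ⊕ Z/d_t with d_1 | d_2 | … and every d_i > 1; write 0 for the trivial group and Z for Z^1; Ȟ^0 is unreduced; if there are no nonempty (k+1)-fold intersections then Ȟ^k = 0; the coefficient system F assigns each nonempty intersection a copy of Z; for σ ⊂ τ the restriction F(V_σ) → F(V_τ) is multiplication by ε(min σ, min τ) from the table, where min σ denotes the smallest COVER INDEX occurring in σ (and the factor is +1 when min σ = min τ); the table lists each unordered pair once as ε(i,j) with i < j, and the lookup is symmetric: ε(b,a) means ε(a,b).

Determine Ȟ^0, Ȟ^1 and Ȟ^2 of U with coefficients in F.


Ȟ^0 ≅ 0,  Ȟ^1 ≅ Z/2,  Ȟ^2 ≅ 0

nonempty intersections:
  V12={a,b,g} V13={i,m,o} V23={d,e,j}
C dims 3,3; δ0: rk 3, SNF 1^2·2
Ȟ^0: (3−3)−0=0 ⇒ 0
Ȟ^1: (3−0)−3=0 plus torsion [2] ⇒ Z/2
Ȟ^2: (0−0)−0=0 ⇒ 0


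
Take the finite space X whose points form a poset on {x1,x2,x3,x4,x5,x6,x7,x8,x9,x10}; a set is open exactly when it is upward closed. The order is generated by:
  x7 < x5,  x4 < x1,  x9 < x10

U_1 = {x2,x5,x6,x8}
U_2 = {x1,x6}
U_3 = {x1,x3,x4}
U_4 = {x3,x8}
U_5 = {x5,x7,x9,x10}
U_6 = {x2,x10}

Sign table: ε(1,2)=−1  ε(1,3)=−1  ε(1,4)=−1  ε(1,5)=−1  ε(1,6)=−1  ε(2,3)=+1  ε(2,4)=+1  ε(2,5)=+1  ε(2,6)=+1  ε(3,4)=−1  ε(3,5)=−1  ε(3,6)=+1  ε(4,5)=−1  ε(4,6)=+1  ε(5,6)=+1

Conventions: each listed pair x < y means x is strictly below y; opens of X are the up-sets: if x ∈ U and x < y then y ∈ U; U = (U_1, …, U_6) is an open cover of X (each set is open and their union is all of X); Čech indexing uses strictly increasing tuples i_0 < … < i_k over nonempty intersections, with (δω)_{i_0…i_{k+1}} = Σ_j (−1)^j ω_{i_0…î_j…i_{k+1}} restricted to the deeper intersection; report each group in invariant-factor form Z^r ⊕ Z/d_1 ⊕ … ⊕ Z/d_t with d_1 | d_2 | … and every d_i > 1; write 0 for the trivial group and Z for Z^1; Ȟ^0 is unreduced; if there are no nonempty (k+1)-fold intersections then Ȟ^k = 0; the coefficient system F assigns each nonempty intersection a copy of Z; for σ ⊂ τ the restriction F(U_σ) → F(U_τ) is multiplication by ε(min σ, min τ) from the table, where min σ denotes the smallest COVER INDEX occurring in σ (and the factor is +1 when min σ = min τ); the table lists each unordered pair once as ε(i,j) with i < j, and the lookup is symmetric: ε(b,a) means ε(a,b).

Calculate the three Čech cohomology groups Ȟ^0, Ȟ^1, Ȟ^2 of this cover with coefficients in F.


nonempty intersections:
  U12={x6} U14={x8} U15={x5} U16={x2} U23={x1} U34={x3} U56={x10}
C dims 6,7; δ0: rk 6, SNF 1^5·2
Ȟ^0: (6−6)−0=0 ⇒ 0
Ȟ^1: (7−0)−6=1 plus torsion [2] ⇒ Z ⊕ Z/2
Ȟ^2: (0−0)−0=0 ⇒ 0

Ȟ^0 ≅ 0,  Ȟ^1 ≅ Z ⊕ Z/2,  Ȟ^2 ≅ 0


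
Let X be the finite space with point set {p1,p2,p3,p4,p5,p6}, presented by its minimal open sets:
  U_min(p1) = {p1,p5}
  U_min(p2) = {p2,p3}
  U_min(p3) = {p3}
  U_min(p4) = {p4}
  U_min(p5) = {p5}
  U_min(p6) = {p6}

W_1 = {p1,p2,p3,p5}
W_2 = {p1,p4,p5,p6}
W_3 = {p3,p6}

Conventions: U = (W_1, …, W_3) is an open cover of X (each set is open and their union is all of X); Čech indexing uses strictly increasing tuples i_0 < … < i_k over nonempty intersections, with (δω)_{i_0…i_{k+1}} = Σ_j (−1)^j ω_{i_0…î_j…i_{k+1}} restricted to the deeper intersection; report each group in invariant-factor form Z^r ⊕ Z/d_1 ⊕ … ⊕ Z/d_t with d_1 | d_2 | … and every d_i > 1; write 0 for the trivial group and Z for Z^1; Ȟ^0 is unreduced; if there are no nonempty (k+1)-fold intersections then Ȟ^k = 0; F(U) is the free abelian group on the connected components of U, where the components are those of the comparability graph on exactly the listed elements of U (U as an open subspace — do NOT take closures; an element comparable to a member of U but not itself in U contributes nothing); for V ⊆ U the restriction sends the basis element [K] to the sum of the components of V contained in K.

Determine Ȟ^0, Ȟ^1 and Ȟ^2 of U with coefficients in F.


Ȟ^0 ≅ Z^4, Ȟ^1 ≅ 0 and Ȟ^2 ≅ 0

nerve simplices:
  W12={p1,p5} W13={p3} W23={p6}
components per intersection:
  W1: {p1,p5} {p2,p3}
  W2: {p1,p5} {p4} {p6}
  W3: {p3} {p6}
  W12: {p1,p5}
  W13: {p3}
  W23: {p6}
C dims 7,3; δ0: rk 3, SNF 1^3
degree 0: 7−3−0 = 4 → Ȟ^0 ≅ Z^4
degree 1: 3−0−3 = 0 → Ȟ^1 ≅ 0
degree 2: 0−0−0 = 0 → Ȟ^2 ≅ 0


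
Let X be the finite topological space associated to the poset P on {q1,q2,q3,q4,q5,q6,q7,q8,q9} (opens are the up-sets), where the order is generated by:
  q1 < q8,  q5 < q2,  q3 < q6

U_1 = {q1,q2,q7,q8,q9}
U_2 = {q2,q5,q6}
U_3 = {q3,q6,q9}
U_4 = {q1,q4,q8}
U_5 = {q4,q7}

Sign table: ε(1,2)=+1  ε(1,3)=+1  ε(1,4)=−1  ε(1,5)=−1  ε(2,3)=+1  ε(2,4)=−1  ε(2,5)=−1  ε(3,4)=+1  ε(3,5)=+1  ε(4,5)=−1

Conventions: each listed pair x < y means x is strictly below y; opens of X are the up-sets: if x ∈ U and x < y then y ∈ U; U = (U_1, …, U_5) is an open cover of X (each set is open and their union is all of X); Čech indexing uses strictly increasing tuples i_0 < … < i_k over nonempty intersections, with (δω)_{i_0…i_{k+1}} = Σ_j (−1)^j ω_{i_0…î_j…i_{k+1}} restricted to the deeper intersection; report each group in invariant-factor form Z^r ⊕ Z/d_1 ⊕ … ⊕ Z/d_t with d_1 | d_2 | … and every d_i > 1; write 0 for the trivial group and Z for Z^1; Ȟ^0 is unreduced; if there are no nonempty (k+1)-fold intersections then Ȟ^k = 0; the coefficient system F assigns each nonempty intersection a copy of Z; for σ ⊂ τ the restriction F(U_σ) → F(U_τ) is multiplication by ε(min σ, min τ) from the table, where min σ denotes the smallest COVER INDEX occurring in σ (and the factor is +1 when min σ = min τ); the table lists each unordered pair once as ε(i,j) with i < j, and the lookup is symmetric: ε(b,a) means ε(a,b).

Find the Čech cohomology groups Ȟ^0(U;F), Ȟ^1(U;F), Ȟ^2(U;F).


Ȟ^0(U;F) ≅ 0, Ȟ^1(U;F) ≅ Z ⊕ Z/2, Ȟ^2(U;F) ≅ 0

nerve of the cover:
  U12={q2} U13={q9} U14={q1,q8} U15={q7} U23={q6} U45={q4}
C dims 5,6; δ0: rk 5, SNF 1^4·2
Ȟ^0 = (5 − 5) − 0 = 0, so Ȟ^0 ≅ 0
Ȟ^1 = (6 − 0) − 5 = 1 plus torsion [2], so Ȟ^1 ≅ Z ⊕ Z/2
Ȟ^2 = (0 − 0) − 0 = 0, so Ȟ^2 ≅ 0


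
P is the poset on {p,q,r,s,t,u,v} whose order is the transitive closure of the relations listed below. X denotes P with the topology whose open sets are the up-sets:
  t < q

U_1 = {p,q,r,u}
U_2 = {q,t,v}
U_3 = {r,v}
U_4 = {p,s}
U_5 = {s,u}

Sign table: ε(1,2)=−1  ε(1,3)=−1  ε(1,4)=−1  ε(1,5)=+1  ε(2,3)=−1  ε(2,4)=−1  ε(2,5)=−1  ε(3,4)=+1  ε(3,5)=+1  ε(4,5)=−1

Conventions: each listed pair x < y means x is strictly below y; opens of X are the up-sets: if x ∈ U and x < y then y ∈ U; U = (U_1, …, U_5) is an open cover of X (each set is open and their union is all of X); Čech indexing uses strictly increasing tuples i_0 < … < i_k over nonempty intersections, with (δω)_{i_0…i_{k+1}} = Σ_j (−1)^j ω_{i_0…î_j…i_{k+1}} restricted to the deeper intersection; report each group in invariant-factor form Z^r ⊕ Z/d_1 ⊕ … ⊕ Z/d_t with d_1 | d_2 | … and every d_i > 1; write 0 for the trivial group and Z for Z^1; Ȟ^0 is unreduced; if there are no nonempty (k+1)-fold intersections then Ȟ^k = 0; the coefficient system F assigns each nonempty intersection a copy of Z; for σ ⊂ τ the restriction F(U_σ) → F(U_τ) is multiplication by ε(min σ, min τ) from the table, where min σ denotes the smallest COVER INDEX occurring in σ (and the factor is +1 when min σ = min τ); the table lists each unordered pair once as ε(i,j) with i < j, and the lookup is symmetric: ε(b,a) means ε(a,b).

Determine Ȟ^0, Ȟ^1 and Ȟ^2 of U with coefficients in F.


Ȟ^0 ≅ 0, Ȟ^1 ≅ Z ⊕ Z/2 and Ȟ^2 ≅ 0

cover nerve:
  U12={q} U13={r} U14={p} U15={u} U23={v} U45={s}
C dims 5,6; δ0: rk 5, SNF 1^4·2
Ȟ^0: (5−5)−0=0 ⇒ 0
Ȟ^1: (6−0)−5=1 plus torsion [2] ⇒ Z ⊕ Z/2
Ȟ^2: (0−0)−0=0 ⇒ 0


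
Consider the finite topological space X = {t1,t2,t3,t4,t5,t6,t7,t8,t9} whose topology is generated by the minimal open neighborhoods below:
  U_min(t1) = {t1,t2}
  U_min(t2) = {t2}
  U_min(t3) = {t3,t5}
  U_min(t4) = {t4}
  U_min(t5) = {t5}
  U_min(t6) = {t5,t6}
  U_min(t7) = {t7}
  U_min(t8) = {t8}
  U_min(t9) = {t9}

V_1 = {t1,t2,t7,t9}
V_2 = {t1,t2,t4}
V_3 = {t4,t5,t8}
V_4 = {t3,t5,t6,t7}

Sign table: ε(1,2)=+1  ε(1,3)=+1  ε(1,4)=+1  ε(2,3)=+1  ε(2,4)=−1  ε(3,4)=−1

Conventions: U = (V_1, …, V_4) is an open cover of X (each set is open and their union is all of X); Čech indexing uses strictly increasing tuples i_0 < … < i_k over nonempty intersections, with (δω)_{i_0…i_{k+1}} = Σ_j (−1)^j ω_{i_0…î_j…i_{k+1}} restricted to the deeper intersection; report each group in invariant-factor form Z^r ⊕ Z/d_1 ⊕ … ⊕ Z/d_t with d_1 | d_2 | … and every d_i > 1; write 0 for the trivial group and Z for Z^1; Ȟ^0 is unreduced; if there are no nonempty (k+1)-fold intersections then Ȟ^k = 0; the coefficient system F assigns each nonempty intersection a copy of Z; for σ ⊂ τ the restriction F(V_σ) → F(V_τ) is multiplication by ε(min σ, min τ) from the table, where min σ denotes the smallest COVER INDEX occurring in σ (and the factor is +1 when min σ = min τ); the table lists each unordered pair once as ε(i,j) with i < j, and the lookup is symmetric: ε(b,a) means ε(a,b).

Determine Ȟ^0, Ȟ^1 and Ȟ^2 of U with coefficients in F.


intersection data:
  V12={t1,t2} V14={t7} V23={t4} V34={t5}
C dims 4,4; δ0: rk 4, SNF 1^3·2
Ȟ^0 = (4 − 4) − 0 = 0, so Ȟ^0 ≅ 0
Ȟ^1 = (4 − 0) − 4 = 0 plus torsion [2], so Ȟ^1 ≅ Z/2
Ȟ^2 = (0 − 0) − 0 = 0, so Ȟ^2 ≅ 0

Ȟ^0 = 0, Ȟ^1 = Z/2 and Ȟ^2 = 0


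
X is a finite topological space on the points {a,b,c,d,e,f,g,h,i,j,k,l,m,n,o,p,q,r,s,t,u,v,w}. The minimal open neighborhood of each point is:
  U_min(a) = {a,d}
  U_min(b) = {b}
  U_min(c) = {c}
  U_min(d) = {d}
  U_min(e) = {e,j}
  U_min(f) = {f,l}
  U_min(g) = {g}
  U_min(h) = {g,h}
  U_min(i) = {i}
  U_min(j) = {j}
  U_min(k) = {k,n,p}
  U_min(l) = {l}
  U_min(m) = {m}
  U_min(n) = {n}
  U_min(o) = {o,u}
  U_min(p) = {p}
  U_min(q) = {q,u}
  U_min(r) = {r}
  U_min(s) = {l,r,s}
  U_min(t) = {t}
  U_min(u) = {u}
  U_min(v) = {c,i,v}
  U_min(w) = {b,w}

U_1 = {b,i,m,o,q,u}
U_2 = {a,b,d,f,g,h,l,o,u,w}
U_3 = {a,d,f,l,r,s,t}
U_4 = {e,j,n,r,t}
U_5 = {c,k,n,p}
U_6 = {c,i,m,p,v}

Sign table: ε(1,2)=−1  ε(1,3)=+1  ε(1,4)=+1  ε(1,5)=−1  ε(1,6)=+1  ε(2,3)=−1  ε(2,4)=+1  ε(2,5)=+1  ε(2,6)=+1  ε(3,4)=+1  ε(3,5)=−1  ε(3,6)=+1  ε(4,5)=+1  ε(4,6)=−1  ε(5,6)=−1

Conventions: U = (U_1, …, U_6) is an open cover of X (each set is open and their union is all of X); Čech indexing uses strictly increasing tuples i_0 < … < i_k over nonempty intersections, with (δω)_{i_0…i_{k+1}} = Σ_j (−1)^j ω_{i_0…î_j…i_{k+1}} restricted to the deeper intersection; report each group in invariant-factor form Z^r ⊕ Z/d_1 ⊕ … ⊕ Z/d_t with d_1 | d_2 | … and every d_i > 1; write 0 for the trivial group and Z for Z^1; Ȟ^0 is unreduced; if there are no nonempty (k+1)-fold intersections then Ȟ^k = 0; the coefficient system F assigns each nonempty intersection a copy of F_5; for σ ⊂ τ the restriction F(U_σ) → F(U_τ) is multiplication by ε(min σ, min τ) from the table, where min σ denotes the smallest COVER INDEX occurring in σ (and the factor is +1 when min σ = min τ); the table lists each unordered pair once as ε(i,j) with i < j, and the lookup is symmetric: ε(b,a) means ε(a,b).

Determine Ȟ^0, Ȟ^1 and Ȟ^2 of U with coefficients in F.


Ȟ^0(U;F) ≅ 0, Ȟ^1(U;F) ≅ 0 and Ȟ^2(U;F) ≅ 0

cover nerve:
  U12={b,o,u} U16={i,m} U23={a,d,f,l} U34={r,t} U45={n} U56={c,p}
C dims 6,6; δ0: rk_F5 6
Ȟ^0: (6−6)−0=0 ⇒ 0
Ȟ^1: (6−0)−6=0 ⇒ 0
Ȟ^2: (0−0)−0=0 ⇒ 0


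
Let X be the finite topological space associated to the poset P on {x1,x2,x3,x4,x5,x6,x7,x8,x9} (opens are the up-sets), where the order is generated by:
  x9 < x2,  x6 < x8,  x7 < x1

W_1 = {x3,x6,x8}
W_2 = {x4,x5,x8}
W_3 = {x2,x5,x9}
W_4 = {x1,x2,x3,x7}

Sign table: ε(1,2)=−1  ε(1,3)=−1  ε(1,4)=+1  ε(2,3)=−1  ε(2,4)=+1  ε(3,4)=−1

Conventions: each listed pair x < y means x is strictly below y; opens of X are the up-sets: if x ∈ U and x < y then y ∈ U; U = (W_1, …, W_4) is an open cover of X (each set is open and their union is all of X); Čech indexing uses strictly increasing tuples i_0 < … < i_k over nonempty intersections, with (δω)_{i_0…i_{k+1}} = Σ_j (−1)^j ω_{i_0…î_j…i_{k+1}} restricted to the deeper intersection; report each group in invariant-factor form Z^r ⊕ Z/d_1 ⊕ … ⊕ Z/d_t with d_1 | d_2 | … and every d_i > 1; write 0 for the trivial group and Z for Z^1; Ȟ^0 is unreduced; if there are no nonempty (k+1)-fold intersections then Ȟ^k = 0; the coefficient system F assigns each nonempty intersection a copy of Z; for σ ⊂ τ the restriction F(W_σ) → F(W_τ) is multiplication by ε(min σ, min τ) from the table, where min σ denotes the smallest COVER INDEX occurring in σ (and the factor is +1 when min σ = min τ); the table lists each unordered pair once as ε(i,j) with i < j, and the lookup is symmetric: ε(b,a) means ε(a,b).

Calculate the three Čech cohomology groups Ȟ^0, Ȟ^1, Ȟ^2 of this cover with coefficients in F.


Ȟ^0 = 0, Ȟ^1 = Z/2 and Ȟ^2 = 0

nonempty intersections:
  W12={x8} W14={x3} W23={x5} W34={x2}
C dims 4,4; δ0: rk 4, SNF 1^3·2
Ȟ^0: (4−4)−0=0 ⇒ 0
Ȟ^1: (4−0)−4=0 plus torsion [2] ⇒ Z/2
Ȟ^2: (0−0)−0=0 ⇒ 0


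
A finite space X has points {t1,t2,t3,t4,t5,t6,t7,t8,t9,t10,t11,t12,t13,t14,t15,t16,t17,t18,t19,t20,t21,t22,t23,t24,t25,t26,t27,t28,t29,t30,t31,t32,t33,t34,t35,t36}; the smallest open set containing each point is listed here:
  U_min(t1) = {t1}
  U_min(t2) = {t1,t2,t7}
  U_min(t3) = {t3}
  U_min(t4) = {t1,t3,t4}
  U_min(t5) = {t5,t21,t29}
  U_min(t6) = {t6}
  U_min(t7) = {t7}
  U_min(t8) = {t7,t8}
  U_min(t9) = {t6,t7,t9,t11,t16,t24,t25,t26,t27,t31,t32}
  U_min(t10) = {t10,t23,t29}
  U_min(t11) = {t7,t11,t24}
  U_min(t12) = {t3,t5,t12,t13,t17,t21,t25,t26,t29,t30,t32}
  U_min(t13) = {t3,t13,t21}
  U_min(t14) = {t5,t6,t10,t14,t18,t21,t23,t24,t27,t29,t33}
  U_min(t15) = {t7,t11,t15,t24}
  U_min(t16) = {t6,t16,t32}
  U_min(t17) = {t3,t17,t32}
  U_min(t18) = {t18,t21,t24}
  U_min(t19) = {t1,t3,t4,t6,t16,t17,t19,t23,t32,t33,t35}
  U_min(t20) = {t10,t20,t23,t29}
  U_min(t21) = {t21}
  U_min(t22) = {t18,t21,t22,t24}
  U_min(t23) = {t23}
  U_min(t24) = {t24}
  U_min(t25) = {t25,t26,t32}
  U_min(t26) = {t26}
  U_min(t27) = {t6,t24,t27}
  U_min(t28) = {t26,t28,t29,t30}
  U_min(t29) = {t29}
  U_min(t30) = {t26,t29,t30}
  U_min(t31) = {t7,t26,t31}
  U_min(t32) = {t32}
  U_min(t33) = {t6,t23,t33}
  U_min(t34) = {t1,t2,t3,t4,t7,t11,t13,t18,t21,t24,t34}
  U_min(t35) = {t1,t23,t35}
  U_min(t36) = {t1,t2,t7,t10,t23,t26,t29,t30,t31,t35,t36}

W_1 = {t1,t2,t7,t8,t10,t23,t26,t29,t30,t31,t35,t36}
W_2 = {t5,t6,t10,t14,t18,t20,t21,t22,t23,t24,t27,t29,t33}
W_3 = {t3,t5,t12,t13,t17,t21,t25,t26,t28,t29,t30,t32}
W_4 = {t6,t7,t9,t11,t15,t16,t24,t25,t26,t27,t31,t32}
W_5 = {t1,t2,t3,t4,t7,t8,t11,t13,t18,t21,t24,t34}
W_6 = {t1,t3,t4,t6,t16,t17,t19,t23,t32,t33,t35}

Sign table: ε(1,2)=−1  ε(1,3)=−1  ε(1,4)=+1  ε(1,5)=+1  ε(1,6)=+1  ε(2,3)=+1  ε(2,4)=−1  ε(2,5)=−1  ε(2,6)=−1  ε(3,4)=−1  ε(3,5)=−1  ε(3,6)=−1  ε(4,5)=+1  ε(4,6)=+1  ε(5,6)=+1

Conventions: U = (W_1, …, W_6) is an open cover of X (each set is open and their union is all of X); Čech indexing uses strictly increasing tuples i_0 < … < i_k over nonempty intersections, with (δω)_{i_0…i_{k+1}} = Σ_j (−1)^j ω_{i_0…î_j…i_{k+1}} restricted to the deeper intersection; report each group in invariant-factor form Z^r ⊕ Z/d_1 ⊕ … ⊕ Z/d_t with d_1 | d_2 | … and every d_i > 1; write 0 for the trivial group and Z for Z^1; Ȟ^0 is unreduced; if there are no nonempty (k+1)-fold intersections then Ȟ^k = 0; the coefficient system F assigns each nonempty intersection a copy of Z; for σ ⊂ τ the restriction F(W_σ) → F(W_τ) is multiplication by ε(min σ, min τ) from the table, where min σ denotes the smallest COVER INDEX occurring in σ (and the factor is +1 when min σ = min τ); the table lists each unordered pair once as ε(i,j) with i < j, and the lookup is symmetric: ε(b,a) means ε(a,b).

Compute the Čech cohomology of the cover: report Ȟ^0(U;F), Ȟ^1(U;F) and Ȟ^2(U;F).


nerve simplices:
  W12={t10,t23,t29} W13={t26,t29,t30} W14={t7,t26,t31} W15={t1,t2,t7,t8} W16={t1,t23,t35} W23={t5,t21,t29} W24={t6,t24,t27} W25={t18,t21,t24} W26={t6,t23,t33} W34={t25,t26,t32} W35={t3,t13,t21} W36={t3,t17,t32} W45={t7,t11,t24} W46={t6,t16,t32} W56={t1,t3,t4}
  W123={t29} W126={t23} W134={t26} W145={t7} W156={t1} W235={t21} W245={t24} W246={t6} W346={t32} W356={t3}
C dims 6,15,10; δ0: rk 5, SNF 1^5; δ1: rk 10, SNF 1^9·2
degree 0: 6−5−0 = 1 → Ȟ^0 ≅ Z
degree 1: 15−10−5 = 0 → Ȟ^1 ≅ 0
degree 2: 10−0−10 = 0 plus torsion [2] → Ȟ^2 ≅ Z/2

Ȟ^0 ≅ Z, Ȟ^1 ≅ 0 and Ȟ^2 ≅ Z/2


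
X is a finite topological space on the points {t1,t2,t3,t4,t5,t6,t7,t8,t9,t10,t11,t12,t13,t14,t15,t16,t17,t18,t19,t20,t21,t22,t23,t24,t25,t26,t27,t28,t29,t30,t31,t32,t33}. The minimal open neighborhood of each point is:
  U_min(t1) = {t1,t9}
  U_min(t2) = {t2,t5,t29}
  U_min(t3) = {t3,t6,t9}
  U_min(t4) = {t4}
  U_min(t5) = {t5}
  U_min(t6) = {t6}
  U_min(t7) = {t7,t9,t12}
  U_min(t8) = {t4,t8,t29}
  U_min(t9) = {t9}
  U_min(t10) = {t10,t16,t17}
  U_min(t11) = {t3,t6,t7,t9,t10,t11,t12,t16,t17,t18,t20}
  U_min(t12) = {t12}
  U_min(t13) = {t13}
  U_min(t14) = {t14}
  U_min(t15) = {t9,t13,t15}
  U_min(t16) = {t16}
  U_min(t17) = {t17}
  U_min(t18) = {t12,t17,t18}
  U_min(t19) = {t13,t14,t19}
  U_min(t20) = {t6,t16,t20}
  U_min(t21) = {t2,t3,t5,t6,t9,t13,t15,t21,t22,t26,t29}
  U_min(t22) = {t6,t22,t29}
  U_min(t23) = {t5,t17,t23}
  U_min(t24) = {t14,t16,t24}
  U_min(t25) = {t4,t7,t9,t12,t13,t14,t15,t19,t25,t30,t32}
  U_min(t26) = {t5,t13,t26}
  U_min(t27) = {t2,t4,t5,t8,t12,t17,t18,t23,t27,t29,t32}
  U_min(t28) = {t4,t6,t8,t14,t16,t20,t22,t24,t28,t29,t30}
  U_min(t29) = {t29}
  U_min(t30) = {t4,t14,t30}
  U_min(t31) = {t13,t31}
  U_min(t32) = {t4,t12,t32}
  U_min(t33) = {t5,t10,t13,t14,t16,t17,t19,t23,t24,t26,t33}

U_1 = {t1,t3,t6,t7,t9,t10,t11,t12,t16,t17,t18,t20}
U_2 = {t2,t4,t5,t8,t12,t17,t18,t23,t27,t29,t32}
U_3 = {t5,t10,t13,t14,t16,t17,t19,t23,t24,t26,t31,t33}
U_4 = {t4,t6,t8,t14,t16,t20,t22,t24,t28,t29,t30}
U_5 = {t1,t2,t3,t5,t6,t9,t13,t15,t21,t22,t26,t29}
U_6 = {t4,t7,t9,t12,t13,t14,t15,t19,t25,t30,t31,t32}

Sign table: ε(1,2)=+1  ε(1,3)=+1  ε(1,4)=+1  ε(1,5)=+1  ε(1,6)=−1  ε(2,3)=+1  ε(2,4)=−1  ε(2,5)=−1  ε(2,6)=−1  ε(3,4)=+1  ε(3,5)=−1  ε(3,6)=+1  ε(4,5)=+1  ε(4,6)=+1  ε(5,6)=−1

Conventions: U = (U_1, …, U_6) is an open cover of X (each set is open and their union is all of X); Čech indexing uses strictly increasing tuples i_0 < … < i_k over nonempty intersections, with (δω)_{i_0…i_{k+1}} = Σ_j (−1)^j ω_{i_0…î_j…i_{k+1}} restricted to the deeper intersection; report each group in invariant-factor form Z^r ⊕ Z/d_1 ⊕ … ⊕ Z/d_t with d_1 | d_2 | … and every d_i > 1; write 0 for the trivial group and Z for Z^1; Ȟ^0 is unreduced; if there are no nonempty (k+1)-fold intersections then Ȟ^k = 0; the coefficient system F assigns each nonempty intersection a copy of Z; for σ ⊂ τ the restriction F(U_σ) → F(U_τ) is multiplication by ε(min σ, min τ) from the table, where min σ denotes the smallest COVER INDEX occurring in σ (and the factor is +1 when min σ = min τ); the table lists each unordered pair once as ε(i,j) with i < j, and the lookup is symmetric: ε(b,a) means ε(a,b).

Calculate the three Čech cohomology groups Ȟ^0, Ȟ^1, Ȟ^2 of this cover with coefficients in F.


intersection data:
  U12={t12,t17,t18} U13={t10,t16,t17} U14={t6,t16,t20} U15={t1,t3,t6,t9} U16={t7,t9,t12} U23={t5,t17,t23} U24={t4,t8,t29} U25={t2,t5,t29} U26={t4,t12,t32} U34={t14,t16,t24} U35={t5,t13,t26} U36={t13,t14,t19,t31} U45={t6,t22,t29} U46={t4,t14,t30} U56={t9,t13,t15}
  U123={t17} U126={t12} U134={t16} U145={t6} U156={t9} U235={t5} U245={t29} U246={t4} U346={t14} U356={t13}
C dims 6,15,10; δ0: rk 6, SNF 1^5·2; δ1: rk 9, SNF 1^9
Ȟ^0 = (6 − 6) − 0 = 0, so Ȟ^0 ≅ 0
Ȟ^1 = (15 − 9) − 6 = 0 plus torsion [2], so Ȟ^1 ≅ Z/2
Ȟ^2 = (10 − 0) − 9 = 1, so Ȟ^2 ≅ Z

Ȟ^0(U;F) ≅ 0,  Ȟ^1(U;F) ≅ Z/2,  Ȟ^2(U;F) ≅ Z


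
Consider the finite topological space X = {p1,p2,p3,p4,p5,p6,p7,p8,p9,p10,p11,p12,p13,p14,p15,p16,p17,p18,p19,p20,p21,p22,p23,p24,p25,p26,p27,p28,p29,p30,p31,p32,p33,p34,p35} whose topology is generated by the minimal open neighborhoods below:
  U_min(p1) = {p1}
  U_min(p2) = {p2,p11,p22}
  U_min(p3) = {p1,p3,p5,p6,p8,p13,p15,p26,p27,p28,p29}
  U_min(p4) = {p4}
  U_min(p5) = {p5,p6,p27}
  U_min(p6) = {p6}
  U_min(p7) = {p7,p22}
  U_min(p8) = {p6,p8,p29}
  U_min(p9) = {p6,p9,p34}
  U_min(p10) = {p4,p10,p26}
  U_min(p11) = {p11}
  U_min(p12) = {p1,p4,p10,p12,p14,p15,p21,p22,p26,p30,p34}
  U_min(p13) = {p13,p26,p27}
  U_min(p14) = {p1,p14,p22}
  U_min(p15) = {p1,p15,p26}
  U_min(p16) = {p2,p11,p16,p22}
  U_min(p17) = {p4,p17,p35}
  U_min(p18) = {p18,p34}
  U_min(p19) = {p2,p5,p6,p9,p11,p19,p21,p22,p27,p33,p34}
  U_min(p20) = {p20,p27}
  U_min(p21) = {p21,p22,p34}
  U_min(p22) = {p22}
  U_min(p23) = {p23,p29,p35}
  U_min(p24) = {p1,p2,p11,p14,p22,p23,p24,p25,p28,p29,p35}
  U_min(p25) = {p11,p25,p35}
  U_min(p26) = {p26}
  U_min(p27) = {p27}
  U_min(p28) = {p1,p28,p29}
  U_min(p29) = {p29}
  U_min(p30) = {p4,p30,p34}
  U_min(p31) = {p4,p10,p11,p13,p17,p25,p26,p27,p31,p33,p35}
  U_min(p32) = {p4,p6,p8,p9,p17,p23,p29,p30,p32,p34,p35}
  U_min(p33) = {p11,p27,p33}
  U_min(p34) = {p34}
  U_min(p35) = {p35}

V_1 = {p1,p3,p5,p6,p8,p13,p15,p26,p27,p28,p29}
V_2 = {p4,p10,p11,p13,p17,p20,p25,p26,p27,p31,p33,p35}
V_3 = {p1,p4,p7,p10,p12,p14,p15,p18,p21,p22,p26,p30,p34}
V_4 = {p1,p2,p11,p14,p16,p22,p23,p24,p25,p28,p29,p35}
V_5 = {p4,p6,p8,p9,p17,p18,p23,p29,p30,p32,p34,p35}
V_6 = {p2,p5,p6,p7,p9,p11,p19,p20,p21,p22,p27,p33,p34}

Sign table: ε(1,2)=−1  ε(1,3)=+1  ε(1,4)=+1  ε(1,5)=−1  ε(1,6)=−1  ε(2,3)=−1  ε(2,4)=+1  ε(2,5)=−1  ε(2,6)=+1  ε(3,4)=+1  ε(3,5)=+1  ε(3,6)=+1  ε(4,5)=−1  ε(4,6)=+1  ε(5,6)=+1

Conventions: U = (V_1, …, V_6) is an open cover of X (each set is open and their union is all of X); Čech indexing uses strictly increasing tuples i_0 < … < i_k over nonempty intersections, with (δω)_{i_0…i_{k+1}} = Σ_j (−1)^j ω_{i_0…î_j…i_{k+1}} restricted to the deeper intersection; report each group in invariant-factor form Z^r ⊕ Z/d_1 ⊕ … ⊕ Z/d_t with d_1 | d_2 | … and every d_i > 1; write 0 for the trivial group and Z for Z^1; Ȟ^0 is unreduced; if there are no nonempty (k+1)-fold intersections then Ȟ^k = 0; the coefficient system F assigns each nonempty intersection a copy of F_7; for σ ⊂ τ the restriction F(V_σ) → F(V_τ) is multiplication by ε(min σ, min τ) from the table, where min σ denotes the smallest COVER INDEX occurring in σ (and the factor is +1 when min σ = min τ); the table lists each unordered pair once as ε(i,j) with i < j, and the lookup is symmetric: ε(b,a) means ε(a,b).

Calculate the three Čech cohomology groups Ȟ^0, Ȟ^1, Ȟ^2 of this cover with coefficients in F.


Ȟ^0 ≅ 0,  Ȟ^1 ≅ 0,  Ȟ^2 ≅ Z/7

nerve of the cover:
  V12={p13,p26,p27} V13={p1,p15,p26} V14={p1,p28,p29} V15={p6,p8,p29} V16={p5,p6,p27} V23={p4,p10,p26} V24={p11,p25,p35} V25={p4,p17,p35} V26={p11,p20,p27,p33} V34={p1,p14,p22} V35={p4,p18,p30,p34} V36={p7,p21,p22,p34} V45={p23,p29,p35} V46={p2,p11,p22} V56={p6,p9,p34}
  V123={p26} V126={p27} V134={p1} V145={p29} V156={p6} V235={p4} V245={p35} V246={p11} V346={p22} V356={p34}
C dims 6,15,10; δ0: rk_F7 6; δ1: rk_F7 9
Ȟ^0 = (6 − 6) − 0 = 0, so Ȟ^0 ≅ 0
Ȟ^1 = (15 − 9) − 6 = 0, so Ȟ^1 ≅ 0
Ȟ^2 = (10 − 0) − 9 = 1, so Ȟ^2 ≅ Z/7
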